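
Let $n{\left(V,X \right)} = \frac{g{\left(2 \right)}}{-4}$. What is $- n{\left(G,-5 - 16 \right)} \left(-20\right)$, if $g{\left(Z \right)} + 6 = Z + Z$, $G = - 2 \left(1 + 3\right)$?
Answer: $10$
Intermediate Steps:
$G = -8$ ($G = \left(-2\right) 4 = -8$)
$g{\left(Z \right)} = -6 + 2 Z$ ($g{\left(Z \right)} = -6 + \left(Z + Z\right) = -6 + 2 Z$)
$n{\left(V,X \right)} = \frac{1}{2}$ ($n{\left(V,X \right)} = \frac{-6 + 2 \cdot 2}{-4} = \left(-6 + 4\right) \left(- \frac{1}{4}\right) = \left(-2\right) \left(- \frac{1}{4}\right) = \frac{1}{2}$)
$- n{\left(G,-5 - 16 \right)} \left(-20\right) = - \frac{-20}{2} = \left(-1\right) \left(-10\right) = 10$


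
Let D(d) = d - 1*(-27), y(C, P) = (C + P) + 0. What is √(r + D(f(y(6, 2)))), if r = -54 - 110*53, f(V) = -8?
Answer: I*√5865 ≈ 76.583*I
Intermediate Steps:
y(C, P) = C + P
D(d) = 27 + d (D(d) = d + 27 = 27 + d)
r = -5884 (r = -54 - 5830 = -5884)
√(r + D(f(y(6, 2)))) = √(-5884 + (27 - 8)) = √(-5884 + 19) = √(-5865) = I*√5865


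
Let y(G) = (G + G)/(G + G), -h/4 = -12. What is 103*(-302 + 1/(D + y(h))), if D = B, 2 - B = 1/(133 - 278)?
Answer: -13547281/436 ≈ -31072.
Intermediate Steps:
h = 48 (h = -4*(-12) = 48)
y(G) = 1 (y(G) = (2*G)/((2*G)) = (2*G)*(1/(2*G)) = 1)
B = 291/145 (B = 2 - 1/(133 - 278) = 2 - 1/(-145) = 2 - 1*(-1/145) = 2 + 1/145 = 291/145 ≈ 2.0069)
D = 291/145 ≈ 2.0069
103*(-302 + 1/(D + y(h))) = 103*(-302 + 1/(291/145 + 1)) = 103*(-302 + 1/(436/145)) = 103*(-302 + 145/436) = 103*(-131527/436) = -13547281/436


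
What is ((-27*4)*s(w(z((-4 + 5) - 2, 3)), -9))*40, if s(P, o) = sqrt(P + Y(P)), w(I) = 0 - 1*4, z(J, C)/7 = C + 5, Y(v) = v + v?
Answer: -8640*I*sqrt(3) ≈ -14965.0*I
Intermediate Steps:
Y(v) = 2*v
z(J, C) = 35 + 7*C (z(J, C) = 7*(C + 5) = 7*(5 + C) = 35 + 7*C)
w(I) = -4 (w(I) = 0 - 4 = -4)
s(P, o) = sqrt(3)*sqrt(P) (s(P, o) = sqrt(P + 2*P) = sqrt(3*P) = sqrt(3)*sqrt(P))
((-27*4)*s(w(z((-4 + 5) - 2, 3)), -9))*40 = ((-27*4)*(sqrt(3)*sqrt(-4)))*40 = -108*sqrt(3)*2*I*40 = -216*I*sqrt(3)*40 = -8640*I*sqrt(3)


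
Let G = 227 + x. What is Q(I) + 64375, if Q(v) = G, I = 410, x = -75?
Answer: 64527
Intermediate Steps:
G = 152 (G = 227 - 75 = 152)
Q(v) = 152
Q(I) + 64375 = 152 + 64375 = 64527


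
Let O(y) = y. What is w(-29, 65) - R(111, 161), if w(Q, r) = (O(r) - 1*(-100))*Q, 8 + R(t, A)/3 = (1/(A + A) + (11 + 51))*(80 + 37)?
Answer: -8540757/322 ≈ -26524.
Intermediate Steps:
R(t, A) = 21738 + 351/(2*A) (R(t, A) = -24 + 3*((1/(A + A) + (11 + 51))*(80 + 37)) = -24 + 3*((1/(2*A) + 62)*117) = -24 + 3*((62 + 1/(2*A))*117) = -24 + 3*(7254 + 117/(2*A)) = -24 + (21762 + 351/(2*A)) = 21738 + 351/(2*A))
w(Q, r) = Q*(100 + r) (w(Q, r) = (r - 1*(-100))*Q = (r + 100)*Q = (100 + r)*Q = Q*(100 + r))
w(-29, 65) - R(111, 161) = -29*(100 + 65) - (21738 + (351/2)/161) = -29*165 - (21738 + (351/2)*(1/161)) = -4785 - (21738 + 351/322) = -4785 - 1*6999987/322 = -4785 - 6999987/322 = -8540757/322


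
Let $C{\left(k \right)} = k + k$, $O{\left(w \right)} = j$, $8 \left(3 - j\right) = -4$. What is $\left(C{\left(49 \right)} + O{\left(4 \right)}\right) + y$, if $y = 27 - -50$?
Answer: $\frac{357}{2} \approx 178.5$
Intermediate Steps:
$j = \frac{7}{2}$ ($j = 3 - - \frac{1}{2} = 3 + \frac{1}{2} = \frac{7}{2} \approx 3.5$)
$O{\left(w \right)} = \frac{7}{2}$
$C{\left(k \right)} = 2 k$
$y = 77$ ($y = 27 + 50 = 77$)
$\left(C{\left(49 \right)} + O{\left(4 \right)}\right) + y = \left(2 \cdot 49 + \frac{7}{2}\right) + 77 = \left(98 + \frac{7}{2}\right) + 77 = \frac{203}{2} + 77 = \frac{357}{2}$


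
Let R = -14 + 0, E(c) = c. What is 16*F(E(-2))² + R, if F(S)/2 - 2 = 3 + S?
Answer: 562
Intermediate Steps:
R = -14
F(S) = 10 + 2*S (F(S) = 4 + 2*(3 + S) = 4 + (6 + 2*S) = 10 + 2*S)
16*F(E(-2))² + R = 16*(10 + 2*(-2))² - 14 = 16*(10 - 4)² - 14 = 16*6² - 14 = 16*36 - 14 = 576 - 14 = 562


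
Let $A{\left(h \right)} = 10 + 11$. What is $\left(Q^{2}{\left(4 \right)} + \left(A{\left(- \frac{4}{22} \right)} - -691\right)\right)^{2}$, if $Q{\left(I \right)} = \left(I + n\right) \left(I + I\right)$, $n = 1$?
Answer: $5345344$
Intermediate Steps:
$A{\left(h \right)} = 21$
$Q{\left(I \right)} = 2 I \left(1 + I\right)$ ($Q{\left(I \right)} = \left(I + 1\right) \left(I + I\right) = \left(1 + I\right) 2 I = 2 I \left(1 + I\right)$)
$\left(Q^{2}{\left(4 \right)} + \left(A{\left(- \frac{4}{22} \right)} - -691\right)\right)^{2} = \left(\left(2 \cdot 4 \left(1 + 4\right)\right)^{2} + \left(21 - -691\right)\right)^{2} = \left(\left(2 \cdot 4 \cdot 5\right)^{2} + \left(21 + 691\right)\right)^{2} = \left(40^{2} + 712\right)^{2} = \left(1600 + 712\right)^{2} = 2312^{2} = 5345344$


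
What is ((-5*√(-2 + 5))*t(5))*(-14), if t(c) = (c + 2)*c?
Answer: 2450*√3 ≈ 4243.5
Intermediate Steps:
t(c) = c*(2 + c) (t(c) = (2 + c)*c = c*(2 + c))
((-5*√(-2 + 5))*t(5))*(-14) = ((-5*√(-2 + 5))*(5*(2 + 5)))*(-14) = ((-5*√3)*(5*7))*(-14) = (-5*√3*35)*(-14) = -175*√3*(-14) = 2450*√3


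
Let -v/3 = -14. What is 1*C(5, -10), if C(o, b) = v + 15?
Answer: 57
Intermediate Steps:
v = 42 (v = -3*(-14) = 42)
C(o, b) = 57 (C(o, b) = 42 + 15 = 57)
1*C(5, -10) = 1*57 = 57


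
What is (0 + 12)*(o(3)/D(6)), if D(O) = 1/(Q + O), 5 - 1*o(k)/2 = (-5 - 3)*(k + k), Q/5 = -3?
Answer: -11448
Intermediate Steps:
Q = -15 (Q = 5*(-3) = -15)
o(k) = 10 + 32*k (o(k) = 10 - 2*(-5 - 3)*(k + k) = 10 - (-16)*2*k = 10 - (-32)*k = 10 + 32*k)
D(O) = 1/(-15 + O)
(0 + 12)*(o(3)/D(6)) = (0 + 12)*((10 + 32*3)/(1/(-15 + 6))) = 12*((10 + 96)/(1/(-9))) = 12*(106/(-⅑)) = 12*(106*(-9)) = 12*(-954) = -11448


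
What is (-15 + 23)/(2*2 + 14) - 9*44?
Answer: -3560/9 ≈ -395.56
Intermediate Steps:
(-15 + 23)/(2*2 + 14) - 9*44 = 8/(4 + 14) - 396 = 8/18 - 396 = 8*(1/18) - 396 = 4/9 - 396 = -3560/9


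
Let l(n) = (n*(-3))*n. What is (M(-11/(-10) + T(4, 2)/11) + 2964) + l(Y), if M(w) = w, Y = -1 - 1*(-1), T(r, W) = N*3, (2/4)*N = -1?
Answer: 326101/110 ≈ 2964.6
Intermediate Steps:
N = -2 (N = 2*(-1) = -2)
T(r, W) = -6 (T(r, W) = -2*3 = -6)
Y = 0 (Y = -1 + 1 = 0)
l(n) = -3*n² (l(n) = (-3*n)*n = -3*n²)
(M(-11/(-10) + T(4, 2)/11) + 2964) + l(Y) = ((-11/(-10) - 6/11) + 2964) - 3*0² = ((-11*(-⅒) - 6*1/11) + 2964) - 3*0 = ((11/10 - 6/11) + 2964) + 0 = (61/110 + 2964) + 0 = 326101/110 + 0 = 326101/110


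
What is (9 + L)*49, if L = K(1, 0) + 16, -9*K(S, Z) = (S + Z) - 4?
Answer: 3724/3 ≈ 1241.3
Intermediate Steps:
K(S, Z) = 4/9 - S/9 - Z/9 (K(S, Z) = -((S + Z) - 4)/9 = -(-4 + S + Z)/9 = 4/9 - S/9 - Z/9)
L = 49/3 (L = (4/9 - ⅑*1 - ⅑*0) + 16 = (4/9 - ⅑ + 0) + 16 = ⅓ + 16 = 49/3 ≈ 16.333)
(9 + L)*49 = (9 + 49/3)*49 = (76/3)*49 = 3724/3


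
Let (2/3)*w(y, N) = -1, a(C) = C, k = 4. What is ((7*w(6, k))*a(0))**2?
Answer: 0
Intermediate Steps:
w(y, N) = -3/2 (w(y, N) = (3/2)*(-1) = -3/2)
((7*w(6, k))*a(0))**2 = ((7*(-3/2))*0)**2 = (-21/2*0)**2 = 0**2 = 0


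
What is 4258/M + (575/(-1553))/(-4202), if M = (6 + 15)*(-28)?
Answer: -3473264756/479639391 ≈ -7.2414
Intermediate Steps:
M = -588 (M = 21*(-28) = -588)
4258/M + (575/(-1553))/(-4202) = 4258/(-588) + (575/(-1553))/(-4202) = 4258*(-1/588) + (575*(-1/1553))*(-1/4202) = -2129/294 - 575/1553*(-1/4202) = -2129/294 + 575/6525706 = -3473264756/479639391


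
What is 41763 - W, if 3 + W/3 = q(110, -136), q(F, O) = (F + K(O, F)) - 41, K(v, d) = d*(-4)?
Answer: 42885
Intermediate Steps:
K(v, d) = -4*d
q(F, O) = -41 - 3*F (q(F, O) = (F - 4*F) - 41 = -3*F - 41 = -41 - 3*F)
W = -1122 (W = -9 + 3*(-41 - 3*110) = -9 + 3*(-41 - 330) = -9 + 3*(-371) = -9 - 1113 = -1122)
41763 - W = 41763 - 1*(-1122) = 41763 + 1122 = 42885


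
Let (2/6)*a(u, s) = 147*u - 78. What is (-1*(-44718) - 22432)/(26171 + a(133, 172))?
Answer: 1013/3845 ≈ 0.26346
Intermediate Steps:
a(u, s) = -234 + 441*u (a(u, s) = 3*(147*u - 78) = 3*(-78 + 147*u) = -234 + 441*u)
(-1*(-44718) - 22432)/(26171 + a(133, 172)) = (-1*(-44718) - 22432)/(26171 + (-234 + 441*133)) = (44718 - 22432)/(26171 + (-234 + 58653)) = 22286/(26171 + 58419) = 22286/84590 = 22286*(1/84590) = 1013/3845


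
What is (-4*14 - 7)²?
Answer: 3969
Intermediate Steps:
(-4*14 - 7)² = (-56 - 7)² = (-63)² = 3969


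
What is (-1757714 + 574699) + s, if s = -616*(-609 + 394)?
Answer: -1050575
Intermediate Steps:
s = 132440 (s = -616*(-215) = 132440)
(-1757714 + 574699) + s = (-1757714 + 574699) + 132440 = -1183015 + 132440 = -1050575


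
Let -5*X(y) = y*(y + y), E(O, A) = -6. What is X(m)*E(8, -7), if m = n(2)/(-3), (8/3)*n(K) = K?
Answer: 3/20 ≈ 0.15000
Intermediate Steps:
n(K) = 3*K/8
m = -¼ (m = ((3/8)*2)/(-3) = (¾)*(-⅓) = -¼ ≈ -0.25000)
X(y) = -2*y²/5 (X(y) = -y*(y + y)/5 = -y*2*y/5 = -2*y²/5)
X(m)*E(8, -7) = -2*(-¼)²/5*(-6) = -⅖*1/16*(-6) = -1/40*(-6) = 3/20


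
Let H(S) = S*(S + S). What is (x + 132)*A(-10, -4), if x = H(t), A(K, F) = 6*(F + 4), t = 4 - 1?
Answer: 0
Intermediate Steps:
t = 3
A(K, F) = 24 + 6*F (A(K, F) = 6*(4 + F) = 24 + 6*F)
H(S) = 2*S**2 (H(S) = S*(2*S) = 2*S**2)
x = 18 (x = 2*3**2 = 2*9 = 18)
(x + 132)*A(-10, -4) = (18 + 132)*(24 + 6*(-4)) = 150*(24 - 24) = 150*0 = 0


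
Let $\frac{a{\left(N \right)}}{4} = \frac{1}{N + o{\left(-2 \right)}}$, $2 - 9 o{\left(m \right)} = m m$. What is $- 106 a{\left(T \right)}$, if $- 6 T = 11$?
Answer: $\frac{7632}{37} \approx 206.27$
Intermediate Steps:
$T = - \frac{11}{6}$ ($T = \left(- \frac{1}{6}\right) 11 = - \frac{11}{6} \approx -1.8333$)
$o{\left(m \right)} = \frac{2}{9} - \frac{m^{2}}{9}$ ($o{\left(m \right)} = \frac{2}{9} - \frac{m m}{9} = \frac{2}{9} - \frac{m^{2}}{9}$)
$a{\left(N \right)} = \frac{4}{- \frac{2}{9} + N}$ ($a{\left(N \right)} = \frac{4}{N + \left(\frac{2}{9} - \frac{\left(-2\right)^{2}}{9}\right)} = \frac{4}{N + \left(\frac{2}{9} - \frac{4}{9}\right)} = \frac{4}{N - \frac{2}{9}} = \frac{4}{- \frac{2}{9} + N}$)
$- 106 a{\left(T \right)} = - 106 \frac{36}{-2 + 9 \left(- \frac{11}{6}\right)} = - 106 \frac{36}{-2 - \frac{33}{2}} = - 106 \frac{36}{- \frac{37}{2}} = - 106 \cdot 36 \left(- \frac{2}{37}\right) = \left(-106\right) \left(- \frac{72}{37}\right) = \frac{7632}{37}$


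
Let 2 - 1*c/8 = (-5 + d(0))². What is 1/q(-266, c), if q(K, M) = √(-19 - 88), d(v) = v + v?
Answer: -I*√107/107 ≈ -0.096674*I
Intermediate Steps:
d(v) = 2*v
c = -184 (c = 16 - 8*(-5 + 2*0)² = 16 - 8*(-5 + 0)² = 16 - 8*(-5)² = 16 - 8*25 = 16 - 200 = -184)
q(K, M) = I*√107 (q(K, M) = √(-107) = I*√107)
1/q(-266, c) = 1/(I*√107) = -I*√107/107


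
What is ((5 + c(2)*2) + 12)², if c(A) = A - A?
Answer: 289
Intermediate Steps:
c(A) = 0
((5 + c(2)*2) + 12)² = ((5 + 0*2) + 12)² = ((5 + 0) + 12)² = (5 + 12)² = 17² = 289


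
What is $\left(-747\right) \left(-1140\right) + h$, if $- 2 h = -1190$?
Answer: $852175$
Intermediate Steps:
$h = 595$ ($h = \left(- \frac{1}{2}\right) \left(-1190\right) = 595$)
$\left(-747\right) \left(-1140\right) + h = \left(-747\right) \left(-1140\right) + 595 = 851580 + 595 = 852175$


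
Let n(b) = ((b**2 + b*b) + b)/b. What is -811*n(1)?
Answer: -2433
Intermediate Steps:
n(b) = (b + 2*b**2)/b (n(b) = ((b**2 + b**2) + b)/b = (2*b**2 + b)/b = (b + 2*b**2)/b)
-811*n(1) = -811*(1 + 2*1) = -811*(1 + 2) = -811*3 = -2433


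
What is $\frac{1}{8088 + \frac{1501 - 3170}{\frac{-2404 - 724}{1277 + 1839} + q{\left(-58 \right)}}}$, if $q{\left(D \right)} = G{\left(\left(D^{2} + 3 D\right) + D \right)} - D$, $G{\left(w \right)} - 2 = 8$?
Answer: $\frac{52190}{420812569} \approx 0.00012402$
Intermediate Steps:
$G{\left(w \right)} = 10$ ($G{\left(w \right)} = 2 + 8 = 10$)
$q{\left(D \right)} = 10 - D$
$\frac{1}{8088 + \frac{1501 - 3170}{\frac{-2404 - 724}{1277 + 1839} + q{\left(-58 \right)}}} = \frac{1}{8088 + \frac{1501 - 3170}{\frac{-2404 - 724}{1277 + 1839} + \left(10 - -58\right)}} = \frac{1}{8088 - \frac{1669}{- \frac{3128}{3116} + \left(10 + 58\right)}} = \frac{1}{8088 - \frac{1669}{\left(-3128\right) \frac{1}{3116} + 68}} = \frac{1}{8088 - \frac{1669}{- \frac{782}{779} + 68}} = \frac{1}{8088 - \frac{1669}{\frac{52190}{779}}} = \frac{1}{8088 - \frac{1300151}{52190}} = \frac{1}{\frac{420812569}{52190}} = \frac{52190}{420812569}$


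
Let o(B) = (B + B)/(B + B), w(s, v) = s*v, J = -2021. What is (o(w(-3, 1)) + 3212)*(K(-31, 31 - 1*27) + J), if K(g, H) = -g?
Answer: -6393870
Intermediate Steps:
o(B) = 1 (o(B) = (2*B)/((2*B)) = (2*B)*(1/(2*B)) = 1)
(o(w(-3, 1)) + 3212)*(K(-31, 31 - 1*27) + J) = (1 + 3212)*(-1*(-31) - 2021) = 3213*(31 - 2021) = 3213*(-1990) = -6393870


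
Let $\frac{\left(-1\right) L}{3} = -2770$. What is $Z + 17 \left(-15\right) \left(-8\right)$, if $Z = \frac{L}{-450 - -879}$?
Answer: $\frac{294490}{143} \approx 2059.4$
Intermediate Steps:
$L = 8310$ ($L = \left(-3\right) \left(-2770\right) = 8310$)
$Z = \frac{2770}{143}$ ($Z = \frac{8310}{-450 - -879} = \frac{8310}{-450 + 879} = \frac{8310}{429} = 8310 \cdot \frac{1}{429} = \frac{2770}{143} \approx 19.371$)
$Z + 17 \left(-15\right) \left(-8\right) = \frac{2770}{143} + 17 \left(-15\right) \left(-8\right) = \frac{2770}{143} - -2040 = \frac{2770}{143} + 2040 = \frac{294490}{143}$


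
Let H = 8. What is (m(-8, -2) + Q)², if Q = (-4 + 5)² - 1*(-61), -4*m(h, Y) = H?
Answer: 3600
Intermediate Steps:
m(h, Y) = -2 (m(h, Y) = -¼*8 = -2)
Q = 62 (Q = 1² + 61 = 1 + 61 = 62)
(m(-8, -2) + Q)² = (-2 + 62)² = 60² = 3600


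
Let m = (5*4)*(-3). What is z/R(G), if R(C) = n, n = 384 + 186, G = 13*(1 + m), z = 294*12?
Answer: 588/95 ≈ 6.1895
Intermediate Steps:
m = -60 (m = 20*(-3) = -60)
z = 3528
G = -767 (G = 13*(1 - 60) = 13*(-59) = -767)
n = 570
R(C) = 570
z/R(G) = 3528/570 = 3528*(1/570) = 588/95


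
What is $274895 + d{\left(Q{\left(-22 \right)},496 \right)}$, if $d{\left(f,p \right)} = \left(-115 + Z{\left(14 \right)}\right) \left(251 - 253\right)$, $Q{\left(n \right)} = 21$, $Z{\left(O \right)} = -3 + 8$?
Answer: $275115$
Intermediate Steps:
$Z{\left(O \right)} = 5$
$d{\left(f,p \right)} = 220$ ($d{\left(f,p \right)} = \left(-115 + 5\right) \left(251 - 253\right) = \left(-110\right) \left(-2\right) = 220$)
$274895 + d{\left(Q{\left(-22 \right)},496 \right)} = 274895 + 220 = 275115$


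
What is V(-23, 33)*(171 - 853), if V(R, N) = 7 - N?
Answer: 17732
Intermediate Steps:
V(-23, 33)*(171 - 853) = (7 - 1*33)*(171 - 853) = (7 - 33)*(-682) = -26*(-682) = 17732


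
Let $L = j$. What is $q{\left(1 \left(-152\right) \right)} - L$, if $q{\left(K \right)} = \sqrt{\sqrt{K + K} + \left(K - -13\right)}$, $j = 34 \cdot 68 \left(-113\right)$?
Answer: $261256 + \sqrt{-139 + 4 i \sqrt{19}} \approx 2.6126 \cdot 10^{5} + 11.813 i$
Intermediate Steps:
$j = -261256$ ($j = 2312 \left(-113\right) = -261256$)
$q{\left(K \right)} = \sqrt{13 + K + \sqrt{2} \sqrt{K}}$ ($q{\left(K \right)} = \sqrt{\sqrt{2 K} + \left(K + 13\right)} = \sqrt{\sqrt{2} \sqrt{K} + \left(13 + K\right)} = \sqrt{13 + K + \sqrt{2} \sqrt{K}}$)
$L = -261256$
$q{\left(1 \left(-152\right) \right)} - L = \sqrt{13 + 1 \left(-152\right) + \sqrt{2} \sqrt{1 \left(-152\right)}} - -261256 = \sqrt{13 - 152 + \sqrt{2} \sqrt{-152}} + 261256 = \sqrt{13 - 152 + \sqrt{2} \cdot 2 i \sqrt{38}} + 261256 = \sqrt{13 - 152 + 4 i \sqrt{19}} + 261256 = \sqrt{-139 + 4 i \sqrt{19}} + 261256 = 261256 + \sqrt{-139 + 4 i \sqrt{19}}$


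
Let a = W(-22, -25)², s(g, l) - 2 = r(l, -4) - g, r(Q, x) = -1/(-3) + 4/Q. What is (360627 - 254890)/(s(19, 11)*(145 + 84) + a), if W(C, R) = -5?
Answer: -3489321/122377 ≈ -28.513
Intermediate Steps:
r(Q, x) = ⅓ + 4/Q (r(Q, x) = -1*(-⅓) + 4/Q = ⅓ + 4/Q)
s(g, l) = 2 - g + (12 + l)/(3*l) (s(g, l) = 2 + ((12 + l)/(3*l) - g) = 2 + (-g + (12 + l)/(3*l)) = 2 - g + (12 + l)/(3*l))
a = 25 (a = (-5)² = 25)
(360627 - 254890)/(s(19, 11)*(145 + 84) + a) = (360627 - 254890)/((7/3 - 1*19 + 4/11)*(145 + 84) + 25) = 105737/((7/3 - 19 + 4*(1/11))*229 + 25) = 105737/((7/3 - 19 + 4/11)*229 + 25) = 105737/(-538/33*229 + 25) = 105737/(-123202/33 + 25) = 105737/(-122377/33) = 105737*(-33/122377) = -3489321/122377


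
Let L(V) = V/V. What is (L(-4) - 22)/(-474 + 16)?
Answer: 21/458 ≈ 0.045852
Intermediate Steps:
L(V) = 1
(L(-4) - 22)/(-474 + 16) = (1 - 22)/(-474 + 16) = -21/(-458) = -21*(-1/458) = 21/458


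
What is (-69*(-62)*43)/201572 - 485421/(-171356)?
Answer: 1406183733/375440996 ≈ 3.7454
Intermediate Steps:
(-69*(-62)*43)/201572 - 485421/(-171356) = (4278*43)*(1/201572) - 485421*(-1/171356) = 183954*(1/201572) + 485421/171356 = 3999/4382 + 485421/171356 = 1406183733/375440996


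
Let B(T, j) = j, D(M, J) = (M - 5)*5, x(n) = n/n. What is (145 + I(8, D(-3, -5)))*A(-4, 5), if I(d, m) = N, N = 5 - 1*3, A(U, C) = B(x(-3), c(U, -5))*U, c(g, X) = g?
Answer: 2352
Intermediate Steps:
x(n) = 1
D(M, J) = -25 + 5*M (D(M, J) = (-5 + M)*5 = -25 + 5*M)
A(U, C) = U² (A(U, C) = U*U = U²)
N = 2 (N = 5 - 3 = 2)
I(d, m) = 2
(145 + I(8, D(-3, -5)))*A(-4, 5) = (145 + 2)*(-4)² = 147*16 = 2352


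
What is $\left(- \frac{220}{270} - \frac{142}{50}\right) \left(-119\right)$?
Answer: $\frac{293573}{675} \approx 434.92$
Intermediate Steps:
$\left(- \frac{220}{270} - \frac{142}{50}\right) \left(-119\right) = \left(\left(-220\right) \frac{1}{270} - \frac{71}{25}\right) \left(-119\right) = \left(- \frac{22}{27} - \frac{71}{25}\right) \left(-119\right) = \left(- \frac{2467}{675}\right) \left(-119\right) = \frac{293573}{675}$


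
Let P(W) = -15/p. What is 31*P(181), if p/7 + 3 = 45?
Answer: -155/98 ≈ -1.5816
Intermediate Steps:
p = 294 (p = -21 + 7*45 = -21 + 315 = 294)
P(W) = -5/98 (P(W) = -15/294 = -15*1/294 = -5/98)
31*P(181) = 31*(-5/98) = -155/98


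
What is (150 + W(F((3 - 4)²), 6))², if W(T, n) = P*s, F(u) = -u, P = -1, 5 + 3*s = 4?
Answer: 203401/9 ≈ 22600.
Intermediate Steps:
s = -⅓ (s = -5/3 + (⅓)*4 = -5/3 + 4/3 = -⅓ ≈ -0.33333)
W(T, n) = ⅓ (W(T, n) = -1*(-⅓) = ⅓)
(150 + W(F((3 - 4)²), 6))² = (150 + ⅓)² = (451/3)² = 203401/9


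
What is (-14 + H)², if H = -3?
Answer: 289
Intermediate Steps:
(-14 + H)² = (-14 - 3)² = (-17)² = 289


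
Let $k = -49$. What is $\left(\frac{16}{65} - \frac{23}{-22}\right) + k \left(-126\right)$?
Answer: $\frac{8830667}{1430} \approx 6175.3$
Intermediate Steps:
$\left(\frac{16}{65} - \frac{23}{-22}\right) + k \left(-126\right) = \left(\frac{16}{65} - \frac{23}{-22}\right) - -6174 = \left(16 \cdot \frac{1}{65} - - \frac{23}{22}\right) + 6174 = \left(\frac{16}{65} + \frac{23}{22}\right) + 6174 = \frac{1847}{1430} + 6174 = \frac{8830667}{1430}$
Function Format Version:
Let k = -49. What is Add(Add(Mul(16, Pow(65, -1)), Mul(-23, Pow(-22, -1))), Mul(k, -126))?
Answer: Rational(8830667, 1430) ≈ 6175.3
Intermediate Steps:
Add(Add(Mul(16, Pow(65, -1)), Mul(-23, Pow(-22, -1))), Mul(k, -126)) = Add(Add(Mul(16, Pow(65, -1)), Mul(-23, Pow(-22, -1))), Mul(-49, -126)) = Add(Add(Mul(16, Rational(1, 65)), Mul(-23, Rational(-1, 22))), 6174) = Add(Add(Rational(16, 65), Rational(23, 22)), 6174) = Add(Rational(1847, 1430), 6174) = Rational(8830667, 1430)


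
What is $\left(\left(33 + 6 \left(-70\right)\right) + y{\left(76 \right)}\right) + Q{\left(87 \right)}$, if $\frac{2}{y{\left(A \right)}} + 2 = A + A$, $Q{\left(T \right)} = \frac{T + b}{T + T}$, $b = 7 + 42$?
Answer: $- \frac{839996}{2175} \approx -386.21$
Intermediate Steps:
$b = 49$
$Q{\left(T \right)} = \frac{49 + T}{2 T}$ ($Q{\left(T \right)} = \frac{T + 49}{T + T} = \frac{49 + T}{2 T}$)
$y{\left(A \right)} = \frac{2}{-2 + 2 A}$ ($y{\left(A \right)} = \frac{2}{-2 + \left(A + A\right)} = \frac{2}{-2 + 2 A}$)
$\left(\left(33 + 6 \left(-70\right)\right) + y{\left(76 \right)}\right) + Q{\left(87 \right)} = \left(\left(33 + 6 \left(-70\right)\right) + \frac{1}{-1 + 76}\right) + \frac{49 + 87}{2 \cdot 87} = \left(\left(33 - 420\right) + \frac{1}{75}\right) + \frac{1}{2} \cdot \frac{1}{87} \cdot 136 = \left(-387 + \frac{1}{75}\right) + \frac{68}{87} = - \frac{29024}{75} + \frac{68}{87} = - \frac{839996}{2175}$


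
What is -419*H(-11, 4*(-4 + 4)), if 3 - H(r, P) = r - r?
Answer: -1257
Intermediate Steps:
H(r, P) = 3 (H(r, P) = 3 - (r - r) = 3 - 1*0 = 3 + 0 = 3)
-419*H(-11, 4*(-4 + 4)) = -419*3 = -1257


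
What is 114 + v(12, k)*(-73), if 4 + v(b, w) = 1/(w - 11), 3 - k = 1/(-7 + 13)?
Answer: 20332/49 ≈ 414.94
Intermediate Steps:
k = 17/6 (k = 3 - 1/(-7 + 13) = 3 - 1/6 = 3 - 1*⅙ = 3 - ⅙ = 17/6 ≈ 2.8333)
v(b, w) = -4 + 1/(-11 + w) (v(b, w) = -4 + 1/(w - 11) = -4 + 1/(-11 + w))
114 + v(12, k)*(-73) = 114 + ((45 - 4*17/6)/(-11 + 17/6))*(-73) = 114 + ((45 - 34/3)/(-49/6))*(-73) = 114 - 6/49*101/3*(-73) = 114 - 202/49*(-73) = 114 + 14746/49 = 20332/49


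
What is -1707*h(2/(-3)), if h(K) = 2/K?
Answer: 5121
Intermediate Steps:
-1707*h(2/(-3)) = -3414/(2/(-3)) = -3414/(2*(-1/3)) = -3414/(-2/3) = -3414*(-3)/2 = -1707*(-3) = 5121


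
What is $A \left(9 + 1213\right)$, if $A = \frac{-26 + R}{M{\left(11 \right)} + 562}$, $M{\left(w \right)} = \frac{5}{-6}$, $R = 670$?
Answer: $\frac{51888}{37} \approx 1402.4$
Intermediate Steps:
$M{\left(w \right)} = - \frac{5}{6}$ ($M{\left(w \right)} = 5 \left(- \frac{1}{6}\right) = - \frac{5}{6}$)
$A = \frac{552}{481}$ ($A = \frac{-26 + 670}{- \frac{5}{6} + 562} = \frac{644}{\frac{3367}{6}} = 644 \cdot \frac{6}{3367} = \frac{552}{481} \approx 1.1476$)
$A \left(9 + 1213\right) = \frac{552 \left(9 + 1213\right)}{481} = \frac{552}{481} \cdot 1222 = \frac{51888}{37}$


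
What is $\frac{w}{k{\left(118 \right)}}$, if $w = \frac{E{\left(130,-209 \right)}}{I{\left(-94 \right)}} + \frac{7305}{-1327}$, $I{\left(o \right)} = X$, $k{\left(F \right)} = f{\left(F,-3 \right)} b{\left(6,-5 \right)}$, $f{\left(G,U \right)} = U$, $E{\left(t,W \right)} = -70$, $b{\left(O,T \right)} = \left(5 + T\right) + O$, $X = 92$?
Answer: $\frac{382475}{1098756} \approx 0.3481$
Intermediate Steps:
$b{\left(O,T \right)} = 5 + O + T$
$k{\left(F \right)} = -18$ ($k{\left(F \right)} = - 3 \left(5 + 6 - 5\right) = \left(-3\right) 6 = -18$)
$I{\left(o \right)} = 92$
$w = - \frac{382475}{61042}$ ($w = - \frac{70}{92} + \frac{7305}{-1327} = \left(-70\right) \frac{1}{92} + 7305 \left(- \frac{1}{1327}\right) = - \frac{35}{46} - \frac{7305}{1327} = - \frac{382475}{61042} \approx -6.2658$)
$\frac{w}{k{\left(118 \right)}} = - \frac{382475}{61042 \left(-18\right)} = \left(- \frac{382475}{61042}\right) \left(- \frac{1}{18}\right) = \frac{382475}{1098756}$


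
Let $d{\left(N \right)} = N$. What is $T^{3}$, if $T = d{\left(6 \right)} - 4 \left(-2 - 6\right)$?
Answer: $54872$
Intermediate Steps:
$T = 38$ ($T = 6 - 4 \left(-2 - 6\right) = 6 - -32 = 6 + 32 = 38$)
$T^{3} = 38^{3} = 54872$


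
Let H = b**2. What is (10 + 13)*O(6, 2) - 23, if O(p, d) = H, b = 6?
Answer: 805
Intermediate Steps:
H = 36 (H = 6**2 = 36)
O(p, d) = 36
(10 + 13)*O(6, 2) - 23 = (10 + 13)*36 - 23 = 23*36 - 23 = 828 - 23 = 805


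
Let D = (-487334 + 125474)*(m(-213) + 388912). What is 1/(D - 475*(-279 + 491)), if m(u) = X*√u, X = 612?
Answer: I/(20*(-7036589851*I + 11072916*√213)) ≈ -7.102e-12 + 1.6311e-13*I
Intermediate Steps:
m(u) = 612*√u
D = -140731696320 - 221458320*I*√213 (D = (-487334 + 125474)*(612*√(-213) + 388912) = -361860*(612*(I*√213) + 388912) = -361860*(612*I*√213 + 388912) = -361860*(388912 + 612*I*√213) = -140731696320 - 221458320*I*√213 ≈ -1.4073e+11 - 3.2321e+9*I)
1/(D - 475*(-279 + 491)) = 1/((-140731696320 - 221458320*I*√213) - 475*(-279 + 491)) = 1/((-140731696320 - 221458320*I*√213) - 475*212) = 1/((-140731696320 - 221458320*I*√213) - 100700) = 1/(-140731797020 - 221458320*I*√213)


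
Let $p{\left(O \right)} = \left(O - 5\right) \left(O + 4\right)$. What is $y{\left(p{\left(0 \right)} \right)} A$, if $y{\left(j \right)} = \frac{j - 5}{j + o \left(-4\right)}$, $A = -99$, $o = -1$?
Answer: $- \frac{2475}{16} \approx -154.69$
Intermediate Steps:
$p{\left(O \right)} = \left(-5 + O\right) \left(4 + O\right)$
$y{\left(j \right)} = \frac{-5 + j}{4 + j}$ ($y{\left(j \right)} = \frac{j - 5}{j - -4} = \frac{-5 + j}{j + 4} = \frac{-5 + j}{4 + j}$)
$y{\left(p{\left(0 \right)} \right)} A = \frac{-5 - \left(20 - 0^{2}\right)}{4 - \left(20 - 0^{2}\right)} \left(-99\right) = \frac{-5 + \left(-20 + 0 + 0\right)}{4 + \left(-20 + 0 + 0\right)} \left(-99\right) = \frac{-5 - 20}{4 - 20} \left(-99\right) = \frac{1}{-16} \left(-25\right) \left(-99\right) = \left(- \frac{1}{16}\right) \left(-25\right) \left(-99\right) = \frac{25}{16} \left(-99\right) = - \frac{2475}{16}$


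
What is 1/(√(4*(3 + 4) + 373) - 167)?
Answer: -167/27488 - √401/27488 ≈ -0.0068039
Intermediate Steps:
1/(√(4*(3 + 4) + 373) - 167) = 1/(√(4*7 + 373) - 167) = 1/(√(28 + 373) - 167) = 1/(√401 - 167) = 1/(-167 + √401)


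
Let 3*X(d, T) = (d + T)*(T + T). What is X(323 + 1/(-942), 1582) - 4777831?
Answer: -3912161965/1413 ≈ -2.7687e+6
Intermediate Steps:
X(d, T) = 2*T*(T + d)/3 (X(d, T) = ((d + T)*(T + T))/3 = ((T + d)*(2*T))/3 = (2*T*(T + d))/3 = 2*T*(T + d)/3)
X(323 + 1/(-942), 1582) - 4777831 = (2/3)*1582*(1582 + (323 + 1/(-942))) - 4777831 = (2/3)*1582*(1582 + (323 - 1/942)) - 4777831 = (2/3)*1582*(1582 + 304265/942) - 4777831 = (2/3)*1582*(1794509/942) - 4777831 = 2838913238/1413 - 4777831 = -3912161965/1413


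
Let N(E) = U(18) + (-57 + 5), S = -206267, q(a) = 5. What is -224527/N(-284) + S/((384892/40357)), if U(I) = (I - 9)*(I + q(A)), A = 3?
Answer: -1376687830529/59658260 ≈ -23076.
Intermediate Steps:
U(I) = (-9 + I)*(5 + I) (U(I) = (I - 9)*(I + 5) = (-9 + I)*(5 + I))
N(E) = 155 (N(E) = (-45 + 18² - 4*18) + (-57 + 5) = (-45 + 324 - 72) - 52 = 207 - 52 = 155)
-224527/N(-284) + S/((384892/40357)) = -224527/155 - 206267/(384892/40357) = -224527*1/155 - 206267/(384892*(1/40357)) = -224527/155 - 206267/384892/40357 = -224527/155 - 206267*40357/384892 = -224527/155 - 8324317319/384892 = -1376687830529/59658260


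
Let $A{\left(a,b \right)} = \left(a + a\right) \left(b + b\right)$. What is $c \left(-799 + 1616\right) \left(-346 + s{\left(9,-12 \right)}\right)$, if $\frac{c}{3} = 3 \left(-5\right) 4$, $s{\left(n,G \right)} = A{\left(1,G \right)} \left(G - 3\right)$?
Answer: $-55000440$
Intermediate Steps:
$A{\left(a,b \right)} = 4 a b$ ($A{\left(a,b \right)} = 2 a 2 b = 4 a b$)
$s{\left(n,G \right)} = 4 G \left(-3 + G\right)$ ($s{\left(n,G \right)} = 4 \cdot 1 G \left(G - 3\right) = 4 G \left(-3 + G\right)$)
$c = -180$ ($c = 3 \cdot 3 \left(-5\right) 4 = 3 \left(\left(-15\right) 4\right) = 3 \left(-60\right) = -180$)
$c \left(-799 + 1616\right) \left(-346 + s{\left(9,-12 \right)}\right) = - 180 \left(-799 + 1616\right) \left(-346 + 4 \left(-12\right) \left(-3 - 12\right)\right) = - 180 \cdot 817 \left(-346 + 4 \left(-12\right) \left(-15\right)\right) = - 180 \cdot 817 \left(-346 + 720\right) = - 180 \cdot 817 \cdot 374 = \left(-180\right) 305558 = -55000440$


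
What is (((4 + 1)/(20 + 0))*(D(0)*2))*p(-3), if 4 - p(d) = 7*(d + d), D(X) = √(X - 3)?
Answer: 23*I*√3 ≈ 39.837*I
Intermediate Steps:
D(X) = √(-3 + X)
p(d) = 4 - 14*d (p(d) = 4 - 7*(d + d) = 4 - 7*2*d = 4 - 14*d)
(((4 + 1)/(20 + 0))*(D(0)*2))*p(-3) = (((4 + 1)/(20 + 0))*(√(-3 + 0)*2))*(4 - 14*(-3)) = ((5/20)*(√(-3)*2))*(4 + 42) = ((5*(1/20))*((I*√3)*2))*46 = ((2*I*√3)/4)*46 = (I*√3/2)*46 = 23*I*√3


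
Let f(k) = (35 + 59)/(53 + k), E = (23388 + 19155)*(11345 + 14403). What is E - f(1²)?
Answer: 29575723381/27 ≈ 1.0954e+9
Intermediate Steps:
E = 1095397164 (E = 42543*25748 = 1095397164)
f(k) = 94/(53 + k)
E - f(1²) = 1095397164 - 94/(53 + 1²) = 1095397164 - 94/(53 + 1) = 1095397164 - 94/54 = 1095397164 - 1*47/27 = 1095397164 - 47/27 = 29575723381/27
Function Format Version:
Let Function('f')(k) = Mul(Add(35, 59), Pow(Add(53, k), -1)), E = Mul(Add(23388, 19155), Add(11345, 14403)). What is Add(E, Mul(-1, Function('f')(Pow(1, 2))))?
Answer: Rational(29575723381, 27) ≈ 1.0954e+9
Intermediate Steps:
E = 1095397164 (E = Mul(42543, 25748) = 1095397164)
Function('f')(k) = Mul(94, Pow(Add(53, k), -1))
Add(E, Mul(-1, Function('f')(Pow(1, 2)))) = Add(1095397164, Mul(-1, Mul(94, Pow(Add(53, Pow(1, 2)), -1)))) = Add(1095397164, Mul(-1, Mul(94, Pow(Add(53, 1), -1)))) = Add(1095397164, Mul(-1, Mul(94, Pow(54, -1)))) = Add(1095397164, Mul(-1, Mul(94, Rational(1, 54)))) = Add(1095397164, Mul(-1, Rational(47, 27))) = Add(1095397164, Rational(-47, 27)) = Rational(29575723381, 27)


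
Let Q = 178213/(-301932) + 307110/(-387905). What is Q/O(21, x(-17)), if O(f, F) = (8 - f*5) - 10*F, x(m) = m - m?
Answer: 32371210057/2272146089724 ≈ 0.014247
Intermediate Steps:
x(m) = 0
O(f, F) = 8 - 10*F - 5*f (O(f, F) = (8 - 5*f) - 10*F = 8 - 10*F - 5*f)
Q = -32371210057/23424186492 (Q = 178213*(-1/301932) + 307110*(-1/387905) = -178213/301932 - 61422/77581 = -32371210057/23424186492 ≈ -1.3820)
Q/O(21, x(-17)) = -32371210057/(23424186492*(8 - 10*0 - 5*21)) = -32371210057/(23424186492*(8 + 0 - 105)) = -32371210057/23424186492/(-97) = -32371210057/23424186492*(-1/97) = 32371210057/2272146089724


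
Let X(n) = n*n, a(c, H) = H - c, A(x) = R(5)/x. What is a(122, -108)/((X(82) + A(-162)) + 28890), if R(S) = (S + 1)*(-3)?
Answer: -2070/320527 ≈ -0.0064581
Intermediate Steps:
R(S) = -3 - 3*S (R(S) = (1 + S)*(-3) = -3 - 3*S)
A(x) = -18/x (A(x) = (-3 - 3*5)/x = (-3 - 15)/x = -18/x)
X(n) = n²
a(122, -108)/((X(82) + A(-162)) + 28890) = (-108 - 1*122)/((82² - 18/(-162)) + 28890) = (-108 - 122)/((6724 - 18*(-1/162)) + 28890) = -230/((6724 + ⅑) + 28890) = -230/(60517/9 + 28890) = -230/320527/9 = -230*9/320527 = -2070/320527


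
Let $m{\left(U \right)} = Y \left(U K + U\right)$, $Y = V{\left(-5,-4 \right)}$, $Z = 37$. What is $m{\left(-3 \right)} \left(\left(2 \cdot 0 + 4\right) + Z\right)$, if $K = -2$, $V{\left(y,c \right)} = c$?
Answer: $-492$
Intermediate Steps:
$Y = -4$
$m{\left(U \right)} = 4 U$ ($m{\left(U \right)} = - 4 \left(U \left(-2\right) + U\right) = - 4 \left(- 2 U + U\right) = - 4 \left(- U\right) = 4 U$)
$m{\left(-3 \right)} \left(\left(2 \cdot 0 + 4\right) + Z\right) = 4 \left(-3\right) \left(\left(2 \cdot 0 + 4\right) + 37\right) = - 12 \left(\left(0 + 4\right) + 37\right) = - 12 \left(4 + 37\right) = \left(-12\right) 41 = -492$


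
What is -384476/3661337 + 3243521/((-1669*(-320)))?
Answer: 11670282505497/1955446864960 ≈ 5.9681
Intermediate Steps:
-384476/3661337 + 3243521/((-1669*(-320))) = -384476*1/3661337 + 3243521/534080 = -384476/3661337 + 3243521*(1/534080) = -384476/3661337 + 3243521/534080 = 11670282505497/1955446864960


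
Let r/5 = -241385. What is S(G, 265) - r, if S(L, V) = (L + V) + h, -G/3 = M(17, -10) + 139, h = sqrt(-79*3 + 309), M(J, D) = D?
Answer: 1206803 + 6*sqrt(2) ≈ 1.2068e+6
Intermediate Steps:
h = 6*sqrt(2) (h = sqrt(-237 + 309) = sqrt(72) = 6*sqrt(2) ≈ 8.4853)
r = -1206925 (r = 5*(-241385) = -1206925)
G = -387 (G = -3*(-10 + 139) = -3*129 = -387)
S(L, V) = L + V + 6*sqrt(2) (S(L, V) = (L + V) + 6*sqrt(2) = L + V + 6*sqrt(2))
S(G, 265) - r = (-387 + 265 + 6*sqrt(2)) - 1*(-1206925) = (-122 + 6*sqrt(2)) + 1206925 = 1206803 + 6*sqrt(2)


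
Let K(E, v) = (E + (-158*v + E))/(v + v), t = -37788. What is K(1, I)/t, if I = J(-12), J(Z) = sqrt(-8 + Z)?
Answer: 79/37788 + I*sqrt(5)/377880 ≈ 0.0020906 + 5.9174e-6*I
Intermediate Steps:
I = 2*I*sqrt(5) (I = sqrt(-8 - 12) = sqrt(-20) = 2*I*sqrt(5) ≈ 4.4721*I)
K(E, v) = (-158*v + 2*E)/(2*v) (K(E, v) = (E + (E - 158*v))/((2*v)) = (-158*v + 2*E)*(1/(2*v)) = (-158*v + 2*E)/(2*v))
K(1, I)/t = (-79 + 1/(2*I*sqrt(5)))/(-37788) = (-79 + 1*(-I*sqrt(5)/10))*(-1/37788) = (-79 - I*sqrt(5)/10)*(-1/37788) = 79/37788 + I*sqrt(5)/377880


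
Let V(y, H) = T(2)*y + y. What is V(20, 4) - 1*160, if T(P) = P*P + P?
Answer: -20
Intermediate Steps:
T(P) = P + P² (T(P) = P² + P = P + P²)
V(y, H) = 7*y (V(y, H) = (2*(1 + 2))*y + y = (2*3)*y + y = 6*y + y = 7*y)
V(20, 4) - 1*160 = 7*20 - 1*160 = 140 - 160 = -20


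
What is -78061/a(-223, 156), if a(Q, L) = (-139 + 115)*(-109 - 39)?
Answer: -78061/3552 ≈ -21.977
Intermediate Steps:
a(Q, L) = 3552 (a(Q, L) = -24*(-148) = 3552)
-78061/a(-223, 156) = -78061/3552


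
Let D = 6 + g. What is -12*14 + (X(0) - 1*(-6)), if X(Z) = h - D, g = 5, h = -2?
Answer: -175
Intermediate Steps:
D = 11 (D = 6 + 5 = 11)
X(Z) = -13 (X(Z) = -2 - 1*11 = -2 - 11 = -13)
-12*14 + (X(0) - 1*(-6)) = -12*14 + (-13 - 1*(-6)) = -168 + (-13 + 6) = -168 - 7 = -175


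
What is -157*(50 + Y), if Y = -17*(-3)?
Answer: -15857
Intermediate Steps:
Y = 51
-157*(50 + Y) = -157*(50 + 51) = -157*101 = -15857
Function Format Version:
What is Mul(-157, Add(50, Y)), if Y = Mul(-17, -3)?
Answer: -15857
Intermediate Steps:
Y = 51
Mul(-157, Add(50, Y)) = Mul(-157, Add(50, 51)) = Mul(-157, 101) = -15857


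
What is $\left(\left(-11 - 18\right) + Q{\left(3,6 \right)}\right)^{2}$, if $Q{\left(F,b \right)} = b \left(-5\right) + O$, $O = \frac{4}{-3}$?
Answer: $\frac{32761}{9} \approx 3640.1$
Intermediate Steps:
$O = - \frac{4}{3}$ ($O = 4 \left(- \frac{1}{3}\right) = - \frac{4}{3} \approx -1.3333$)
$Q{\left(F,b \right)} = - \frac{4}{3} - 5 b$ ($Q{\left(F,b \right)} = b \left(-5\right) - \frac{4}{3} = - 5 b - \frac{4}{3} = - \frac{4}{3} - 5 b$)
$\left(\left(-11 - 18\right) + Q{\left(3,6 \right)}\right)^{2} = \left(\left(-11 - 18\right) - \frac{94}{3}\right)^{2} = \left(-29 - \frac{94}{3}\right)^{2} = \left(- \frac{181}{3}\right)^{2} = \frac{32761}{9}$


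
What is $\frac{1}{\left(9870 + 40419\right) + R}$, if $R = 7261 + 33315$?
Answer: $\frac{1}{90865} \approx 1.1005 \cdot 10^{-5}$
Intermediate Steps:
$R = 40576$
$\frac{1}{\left(9870 + 40419\right) + R} = \frac{1}{\left(9870 + 40419\right) + 40576} = \frac{1}{50289 + 40576} = \frac{1}{90865}$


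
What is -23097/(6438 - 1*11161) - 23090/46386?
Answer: 481161686/109540539 ≈ 4.3925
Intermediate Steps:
-23097/(6438 - 1*11161) - 23090/46386 = -23097/(6438 - 11161) - 23090*1/46386 = -23097/(-4723) - 11545/23193 = -23097*(-1/4723) - 11545/23193 = 23097/4723 - 11545/23193 = 481161686/109540539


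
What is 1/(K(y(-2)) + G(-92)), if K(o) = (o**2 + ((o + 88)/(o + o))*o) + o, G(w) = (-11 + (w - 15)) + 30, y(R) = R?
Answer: -1/43 ≈ -0.023256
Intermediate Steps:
G(w) = 4 + w (G(w) = (-11 + (-15 + w)) + 30 = (-26 + w) + 30 = 4 + w)
K(o) = 44 + o**2 + 3*o/2 (K(o) = (o**2 + ((88 + o)/((2*o)))*o) + o = (o**2 + ((88 + o)*(1/(2*o)))*o) + o = (o**2 + ((88 + o)/(2*o))*o) + o = (o**2 + (44 + o/2)) + o = (44 + o**2 + o/2) + o = 44 + o**2 + 3*o/2)
1/(K(y(-2)) + G(-92)) = 1/((44 + (-2)**2 + (3/2)*(-2)) + (4 - 92)) = 1/((44 + 4 - 3) - 88) = 1/(45 - 88) = 1/(-43) = -1/43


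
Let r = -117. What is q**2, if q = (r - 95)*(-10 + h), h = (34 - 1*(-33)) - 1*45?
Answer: 6471936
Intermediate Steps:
h = 22 (h = (34 + 33) - 45 = 67 - 45 = 22)
q = -2544 (q = (-117 - 95)*(-10 + 22) = -212*12 = -2544)
q**2 = (-2544)**2 = 6471936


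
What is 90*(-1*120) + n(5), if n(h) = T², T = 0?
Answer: -10800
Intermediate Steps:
n(h) = 0 (n(h) = 0² = 0)
90*(-1*120) + n(5) = 90*(-1*120) + 0 = 90*(-120) + 0 = -10800 + 0 = -10800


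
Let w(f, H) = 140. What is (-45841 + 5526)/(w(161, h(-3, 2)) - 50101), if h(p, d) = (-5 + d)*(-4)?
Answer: 40315/49961 ≈ 0.80693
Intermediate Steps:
h(p, d) = 20 - 4*d
(-45841 + 5526)/(w(161, h(-3, 2)) - 50101) = (-45841 + 5526)/(140 - 50101) = -40315/(-49961) = -40315*(-1/49961) = 40315/49961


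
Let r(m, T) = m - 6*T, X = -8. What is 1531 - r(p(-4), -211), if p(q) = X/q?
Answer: 263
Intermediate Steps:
p(q) = -8/q
1531 - r(p(-4), -211) = 1531 - (-8/(-4) - 6*(-211)) = 1531 - (-8*(-¼) + 1266) = 1531 - (2 + 1266) = 1531 - 1*1268 = 1531 - 1268 = 263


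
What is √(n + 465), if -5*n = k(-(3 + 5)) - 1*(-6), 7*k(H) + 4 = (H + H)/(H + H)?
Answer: 6*√15785/35 ≈ 21.538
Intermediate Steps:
k(H) = -3/7 (k(H) = -4/7 + ((H + H)/(H + H))/7 = -4/7 + ((2*H)/((2*H)))/7 = -4/7 + ((2*H)*(1/(2*H)))/7 = -4/7 + (⅐)*1 = -4/7 + ⅐ = -3/7)
n = -39/35 (n = -(-3/7 - 1*(-6))/5 = -(-3/7 + 6)/5 = -⅕*39/7 = -39/35 ≈ -1.1143)
√(n + 465) = √(-39/35 + 465) = √(16236/35) = 6*√15785/35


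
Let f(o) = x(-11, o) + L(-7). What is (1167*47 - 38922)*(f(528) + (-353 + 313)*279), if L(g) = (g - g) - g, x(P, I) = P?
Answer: -177809028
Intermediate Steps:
L(g) = -g (L(g) = 0 - g = -g)
f(o) = -4 (f(o) = -11 - 1*(-7) = -11 + 7 = -4)
(1167*47 - 38922)*(f(528) + (-353 + 313)*279) = (1167*47 - 38922)*(-4 + (-353 + 313)*279) = (54849 - 38922)*(-4 - 40*279) = 15927*(-4 - 11160) = 15927*(-11164) = -177809028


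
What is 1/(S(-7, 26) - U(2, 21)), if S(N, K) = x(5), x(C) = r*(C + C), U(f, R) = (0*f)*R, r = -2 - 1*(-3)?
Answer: ⅒ ≈ 0.10000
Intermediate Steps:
r = 1 (r = -2 + 3 = 1)
U(f, R) = 0 (U(f, R) = 0*R = 0)
x(C) = 2*C (x(C) = 1*(C + C) = 1*(2*C) = 2*C)
S(N, K) = 10 (S(N, K) = 2*5 = 10)
1/(S(-7, 26) - U(2, 21)) = 1/(10 - 1*0) = 1/(10 + 0) = 1/10 = ⅒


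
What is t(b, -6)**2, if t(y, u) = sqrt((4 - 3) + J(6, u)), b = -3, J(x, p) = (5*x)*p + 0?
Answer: -179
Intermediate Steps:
J(x, p) = 5*p*x (J(x, p) = 5*p*x + 0 = 5*p*x)
t(y, u) = sqrt(1 + 30*u) (t(y, u) = sqrt((4 - 3) + 5*u*6) = sqrt(1 + 30*u))
t(b, -6)**2 = (sqrt(1 + 30*(-6)))**2 = (sqrt(1 - 180))**2 = (sqrt(-179))**2 = (I*sqrt(179))**2 = -179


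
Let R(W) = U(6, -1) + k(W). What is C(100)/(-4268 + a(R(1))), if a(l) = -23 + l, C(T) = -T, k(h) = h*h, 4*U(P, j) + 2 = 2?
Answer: 10/429 ≈ 0.023310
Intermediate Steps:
U(P, j) = 0 (U(P, j) = -½ + (¼)*2 = -½ + ½ = 0)
k(h) = h²
R(W) = W² (R(W) = 0 + W² = W²)
C(100)/(-4268 + a(R(1))) = (-1*100)/(-4268 + (-23 + 1²)) = -100/(-4268 + (-23 + 1)) = -100/(-4268 - 22) = -100/(-4290) = -100*(-1/4290) = 10/429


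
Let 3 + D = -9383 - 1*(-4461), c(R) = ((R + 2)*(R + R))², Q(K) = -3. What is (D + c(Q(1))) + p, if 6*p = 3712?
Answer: -12811/3 ≈ -4270.3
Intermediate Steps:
p = 1856/3 (p = (⅙)*3712 = 1856/3 ≈ 618.67)
c(R) = 4*R²*(2 + R)² (c(R) = ((2 + R)*(2*R))² = (2*R*(2 + R))² = 4*R²*(2 + R)²)
D = -4925 (D = -3 + (-9383 - 1*(-4461)) = -3 + (-9383 + 4461) = -3 - 4922 = -4925)
(D + c(Q(1))) + p = (-4925 + 4*(-3)²*(2 - 3)²) + 1856/3 = (-4925 + 4*9*(-1)²) + 1856/3 = (-4925 + 4*9*1) + 1856/3 = (-4925 + 36) + 1856/3 = -4889 + 1856/3 = -12811/3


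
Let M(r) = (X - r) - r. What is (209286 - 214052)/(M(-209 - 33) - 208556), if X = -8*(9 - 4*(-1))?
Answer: 2383/104088 ≈ 0.022894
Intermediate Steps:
X = -104 (X = -8*(9 + 4) = -8*13 = -104)
M(r) = -104 - 2*r (M(r) = (-104 - r) - r = -104 - 2*r)
(209286 - 214052)/(M(-209 - 33) - 208556) = (209286 - 214052)/((-104 - 2*(-209 - 33)) - 208556) = -4766/((-104 - 2*(-242)) - 208556) = -4766/((-104 + 484) - 208556) = -4766/(380 - 208556) = -4766/(-208176) = -4766*(-1/208176) = 2383/104088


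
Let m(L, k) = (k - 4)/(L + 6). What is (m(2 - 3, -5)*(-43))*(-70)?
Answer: -5418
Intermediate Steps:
m(L, k) = (-4 + k)/(6 + L)
(m(2 - 3, -5)*(-43))*(-70) = (((-4 - 5)/(6 + (2 - 3)))*(-43))*(-70) = ((-9/(6 - 1))*(-43))*(-70) = ((-9/5)*(-43))*(-70) = (((1/5)*(-9))*(-43))*(-70) = -9/5*(-43)*(-70) = (387/5)*(-70) = -5418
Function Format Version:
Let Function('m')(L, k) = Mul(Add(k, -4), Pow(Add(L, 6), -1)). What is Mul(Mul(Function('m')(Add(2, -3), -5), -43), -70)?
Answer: -5418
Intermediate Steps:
Function('m')(L, k) = Mul(Pow(Add(6, L), -1), Add(-4, k)) (Function('m')(L, k) = Mul(Add(-4, k), Pow(Add(6, L), -1)) = Mul(Pow(Add(6, L), -1), Add(-4, k)))
Mul(Mul(Function('m')(Add(2, -3), -5), -43), -70) = Mul(Mul(Mul(Pow(Add(6, Add(2, -3)), -1), Add(-4, -5)), -43), -70) = Mul(Mul(Mul(Pow(Add(6, -1), -1), -9), -43), -70) = Mul(Mul(Mul(Pow(5, -1), -9), -43), -70) = Mul(Mul(Mul(Rational(1, 5), -9), -43), -70) = Mul(Mul(Rational(-9, 5), -43), -70) = Mul(Rational(387, 5), -70) = -5418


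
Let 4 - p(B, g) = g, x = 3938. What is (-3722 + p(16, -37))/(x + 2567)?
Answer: -3681/6505 ≈ -0.56587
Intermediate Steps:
p(B, g) = 4 - g
(-3722 + p(16, -37))/(x + 2567) = (-3722 + (4 - 1*(-37)))/(3938 + 2567) = (-3722 + (4 + 37))/6505 = (-3722 + 41)*(1/6505) = -3681*1/6505 = -3681/6505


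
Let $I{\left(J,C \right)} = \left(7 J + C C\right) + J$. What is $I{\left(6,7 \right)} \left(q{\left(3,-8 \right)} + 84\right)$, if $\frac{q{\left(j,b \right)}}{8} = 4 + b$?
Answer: $5044$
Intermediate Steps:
$q{\left(j,b \right)} = 32 + 8 b$ ($q{\left(j,b \right)} = 8 \left(4 + b\right) = 32 + 8 b$)
$I{\left(J,C \right)} = C^{2} + 8 J$ ($I{\left(J,C \right)} = \left(7 J + C^{2}\right) + J = \left(C^{2} + 7 J\right) + J = C^{2} + 8 J$)
$I{\left(6,7 \right)} \left(q{\left(3,-8 \right)} + 84\right) = \left(7^{2} + 8 \cdot 6\right) \left(\left(32 + 8 \left(-8\right)\right) + 84\right) = \left(49 + 48\right) \left(\left(32 - 64\right) + 84\right) = 97 \left(-32 + 84\right) = 97 \cdot 52 = 5044$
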